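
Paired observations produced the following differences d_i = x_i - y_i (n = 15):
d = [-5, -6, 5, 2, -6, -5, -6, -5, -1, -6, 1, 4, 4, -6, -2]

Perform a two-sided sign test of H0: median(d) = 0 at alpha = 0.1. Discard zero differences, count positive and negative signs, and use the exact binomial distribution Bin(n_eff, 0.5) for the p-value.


Step 1: Discard zero differences. Original n = 15; n_eff = number of nonzero differences = 15.
Nonzero differences (with sign): -5, -6, +5, +2, -6, -5, -6, -5, -1, -6, +1, +4, +4, -6, -2
Step 2: Count signs: positive = 5, negative = 10.
Step 3: Under H0: P(positive) = 0.5, so the number of positives S ~ Bin(15, 0.5).
Step 4: Two-sided exact p-value = sum of Bin(15,0.5) probabilities at or below the observed probability = 0.301758.
Step 5: alpha = 0.1. fail to reject H0.

n_eff = 15, pos = 5, neg = 10, p = 0.301758, fail to reject H0.


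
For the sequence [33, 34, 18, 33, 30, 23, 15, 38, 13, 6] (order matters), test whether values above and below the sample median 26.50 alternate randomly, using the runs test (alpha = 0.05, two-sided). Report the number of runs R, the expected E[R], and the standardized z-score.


Step 1: Compute median = 26.50; label A = above, B = below.
Labels in order: AABAABBABB  (n_A = 5, n_B = 5)
Step 2: Count runs R = 6.
Step 3: Under H0 (random ordering), E[R] = 2*n_A*n_B/(n_A+n_B) + 1 = 2*5*5/10 + 1 = 6.0000.
        Var[R] = 2*n_A*n_B*(2*n_A*n_B - n_A - n_B) / ((n_A+n_B)^2 * (n_A+n_B-1)) = 2000/900 = 2.2222.
        SD[R] = 1.4907.
Step 4: R = E[R], so z = 0 with no continuity correction.
Step 5: Two-sided p-value via normal approximation = 2*(1 - Phi(|z|)) = 1.000000.
Step 6: alpha = 0.05. fail to reject H0.

R = 6, z = 0.0000, p = 1.000000, fail to reject H0.


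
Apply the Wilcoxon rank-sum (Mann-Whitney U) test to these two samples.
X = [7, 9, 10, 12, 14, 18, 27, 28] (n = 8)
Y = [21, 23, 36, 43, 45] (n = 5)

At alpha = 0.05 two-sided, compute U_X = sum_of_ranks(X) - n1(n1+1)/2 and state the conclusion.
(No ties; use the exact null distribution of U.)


Step 1: Combine and sort all 13 observations; assign midranks.
sorted (value, group): (7,X), (9,X), (10,X), (12,X), (14,X), (18,X), (21,Y), (23,Y), (27,X), (28,X), (36,Y), (43,Y), (45,Y)
ranks: 7->1, 9->2, 10->3, 12->4, 14->5, 18->6, 21->7, 23->8, 27->9, 28->10, 36->11, 43->12, 45->13
Step 2: Rank sum for X: R1 = 1 + 2 + 3 + 4 + 5 + 6 + 9 + 10 = 40.
Step 3: U_X = R1 - n1(n1+1)/2 = 40 - 8*9/2 = 40 - 36 = 4.
       U_Y = n1*n2 - U_X = 40 - 4 = 36.
Step 4: No ties, so the exact null distribution of U (based on enumerating the C(13,8) = 1287 equally likely rank assignments) gives the two-sided p-value.
Step 5: p-value = 0.018648; compare to alpha = 0.05. reject H0.

U_X = 4, p = 0.018648, reject H0 at alpha = 0.05.


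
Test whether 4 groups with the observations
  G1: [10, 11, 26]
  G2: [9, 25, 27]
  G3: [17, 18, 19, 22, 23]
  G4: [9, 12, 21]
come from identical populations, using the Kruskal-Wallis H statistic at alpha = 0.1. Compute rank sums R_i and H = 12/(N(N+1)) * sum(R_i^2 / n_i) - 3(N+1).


Step 1: Combine all N = 14 observations and assign midranks.
sorted (value, group, rank): (9,G2,1.5), (9,G4,1.5), (10,G1,3), (11,G1,4), (12,G4,5), (17,G3,6), (18,G3,7), (19,G3,8), (21,G4,9), (22,G3,10), (23,G3,11), (25,G2,12), (26,G1,13), (27,G2,14)
Step 2: Sum ranks within each group.
R_1 = 20 (n_1 = 3)
R_2 = 27.5 (n_2 = 3)
R_3 = 42 (n_3 = 5)
R_4 = 15.5 (n_4 = 3)
Step 3: H = 12/(N(N+1)) * sum(R_i^2/n_i) - 3(N+1)
     = 12/(14*15) * (20^2/3 + 27.5^2/3 + 42^2/5 + 15.5^2/3) - 3*15
     = 0.057143 * 818.3 - 45
     = 1.760000.
Step 4: Ties present; correction factor C = 1 - 6/(14^3 - 14) = 0.997802. Corrected H = 1.760000 / 0.997802 = 1.763877.
Step 5: Under H0, H ~ chi^2(3); p-value = 0.622827.
Step 6: alpha = 0.1. fail to reject H0.

H = 1.7639, df = 3, p = 0.622827, fail to reject H0.


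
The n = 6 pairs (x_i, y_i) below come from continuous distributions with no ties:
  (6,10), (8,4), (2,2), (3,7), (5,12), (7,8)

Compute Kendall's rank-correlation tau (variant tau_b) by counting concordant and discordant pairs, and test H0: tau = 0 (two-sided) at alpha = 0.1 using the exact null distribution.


Step 1: Enumerate the 15 unordered pairs (i,j) with i<j and classify each by sign(x_j-x_i) * sign(y_j-y_i).
  (1,2):dx=+2,dy=-6->D; (1,3):dx=-4,dy=-8->C; (1,4):dx=-3,dy=-3->C; (1,5):dx=-1,dy=+2->D
  (1,6):dx=+1,dy=-2->D; (2,3):dx=-6,dy=-2->C; (2,4):dx=-5,dy=+3->D; (2,5):dx=-3,dy=+8->D
  (2,6):dx=-1,dy=+4->D; (3,4):dx=+1,dy=+5->C; (3,5):dx=+3,dy=+10->C; (3,6):dx=+5,dy=+6->C
  (4,5):dx=+2,dy=+5->C; (4,6):dx=+4,dy=+1->C; (5,6):dx=+2,dy=-4->D
Step 2: C = 8, D = 7, total pairs = 15.
Step 3: tau = (C - D)/(n(n-1)/2) = (8 - 7)/15 = 0.066667.
Step 4: Exact two-sided p-value (enumerate n! = 720 permutations of y under H0): p = 1.000000.
Step 5: alpha = 0.1. fail to reject H0.

tau_b = 0.0667 (C=8, D=7), p = 1.000000, fail to reject H0.


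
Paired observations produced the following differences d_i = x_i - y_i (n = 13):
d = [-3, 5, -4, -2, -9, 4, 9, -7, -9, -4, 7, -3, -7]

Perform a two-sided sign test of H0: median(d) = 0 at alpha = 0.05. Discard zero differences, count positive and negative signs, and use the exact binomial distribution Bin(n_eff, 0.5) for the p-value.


Step 1: Discard zero differences. Original n = 13; n_eff = number of nonzero differences = 13.
Nonzero differences (with sign): -3, +5, -4, -2, -9, +4, +9, -7, -9, -4, +7, -3, -7
Step 2: Count signs: positive = 4, negative = 9.
Step 3: Under H0: P(positive) = 0.5, so the number of positives S ~ Bin(13, 0.5).
Step 4: Two-sided exact p-value = sum of Bin(13,0.5) probabilities at or below the observed probability = 0.266846.
Step 5: alpha = 0.05. fail to reject H0.

n_eff = 13, pos = 4, neg = 9, p = 0.266846, fail to reject H0.


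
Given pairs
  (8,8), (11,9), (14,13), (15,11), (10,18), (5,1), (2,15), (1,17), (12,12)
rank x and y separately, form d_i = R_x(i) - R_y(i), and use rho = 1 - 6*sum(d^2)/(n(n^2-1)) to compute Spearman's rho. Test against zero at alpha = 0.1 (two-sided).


Step 1: Rank x and y separately (midranks; no ties here).
rank(x): 8->4, 11->6, 14->8, 15->9, 10->5, 5->3, 2->2, 1->1, 12->7
rank(y): 8->2, 9->3, 13->6, 11->4, 18->9, 1->1, 15->7, 17->8, 12->5
Step 2: d_i = R_x(i) - R_y(i); compute d_i^2.
  (4-2)^2=4, (6-3)^2=9, (8-6)^2=4, (9-4)^2=25, (5-9)^2=16, (3-1)^2=4, (2-7)^2=25, (1-8)^2=49, (7-5)^2=4
sum(d^2) = 140.
Step 3: rho = 1 - 6*140 / (9*(9^2 - 1)) = 1 - 840/720 = -0.166667.
Step 4: Under H0, t = rho * sqrt((n-2)/(1-rho^2)) = -0.4472 ~ t(7).
Step 5: Two-sided p-value from the t-distribution with 7 df = 0.668231.
Step 6: alpha = 0.1. fail to reject H0.

rho = -0.1667, p = 0.668231, fail to reject H0 at alpha = 0.1.


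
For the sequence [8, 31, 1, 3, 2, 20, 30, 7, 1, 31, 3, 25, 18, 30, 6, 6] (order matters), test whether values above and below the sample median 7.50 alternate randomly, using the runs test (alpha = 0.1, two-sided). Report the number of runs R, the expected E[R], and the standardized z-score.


Step 1: Compute median = 7.50; label A = above, B = below.
Labels in order: AABBBAABBABAAABB  (n_A = 8, n_B = 8)
Step 2: Count runs R = 8.
Step 3: Under H0 (random ordering), E[R] = 2*n_A*n_B/(n_A+n_B) + 1 = 2*8*8/16 + 1 = 9.0000.
        Var[R] = 2*n_A*n_B*(2*n_A*n_B - n_A - n_B) / ((n_A+n_B)^2 * (n_A+n_B-1)) = 14336/3840 = 3.7333.
        SD[R] = 1.9322.
Step 4: Continuity-corrected z = (R + 0.5 - E[R]) / SD[R] = (8 + 0.5 - 9.0000) / 1.9322 = -0.2588.
Step 5: Two-sided p-value via normal approximation = 2*(1 - Phi(|z|)) = 0.795809.
Step 6: alpha = 0.1. fail to reject H0.

R = 8, z = -0.2588, p = 0.795809, fail to reject H0.


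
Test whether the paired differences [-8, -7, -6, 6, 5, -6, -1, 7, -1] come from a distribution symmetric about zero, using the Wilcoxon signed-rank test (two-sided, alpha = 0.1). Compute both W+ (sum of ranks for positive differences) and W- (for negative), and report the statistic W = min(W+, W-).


Step 1: Drop any zero differences (none here) and take |d_i|.
|d| = [8, 7, 6, 6, 5, 6, 1, 7, 1]
Step 2: Midrank |d_i| (ties get averaged ranks).
ranks: |8|->9, |7|->7.5, |6|->5, |6|->5, |5|->3, |6|->5, |1|->1.5, |7|->7.5, |1|->1.5
Step 3: Attach original signs; sum ranks with positive sign and with negative sign.
W+ = 5 + 3 + 7.5 = 15.5
W- = 9 + 7.5 + 5 + 5 + 1.5 + 1.5 = 29.5
(Check: W+ + W- = 45 should equal n(n+1)/2 = 45.)
Step 4: Test statistic W = min(W+, W-) = 15.5.
Step 5: Ties in |d|, so use the tie-corrected normal approximation.
        E[W] = n(n+1)/4 = 9*10/4 = 22.5.
        Tie groups: |d|=1 (t=2), |d|=6 (t=3), |d|=7 (t=2); sum(t^3 - t) = 36.
        Var[W] = n(n+1)(2n+1)/24 - sum(t^3-t)/48 = 1710/24 - 36/48 = 70.5.
        z = (W - E[W]) / sqrt(Var[W]) = (15.5 - 22.5) / 8.3964 = -0.8337.
        Two-sided p = 2*Phi(z) = 0.404457.
Step 6: alpha = 0.1. fail to reject H0.

W+ = 15.5, W- = 29.5, W = min = 15.5, p = 0.404457, fail to reject H0.


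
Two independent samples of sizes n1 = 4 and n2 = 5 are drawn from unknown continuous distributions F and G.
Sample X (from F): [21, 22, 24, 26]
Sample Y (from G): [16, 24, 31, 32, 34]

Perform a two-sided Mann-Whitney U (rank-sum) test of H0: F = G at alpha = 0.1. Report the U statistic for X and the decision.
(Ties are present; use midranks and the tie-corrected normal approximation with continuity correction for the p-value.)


Step 1: Combine and sort all 9 observations; assign midranks.
sorted (value, group): (16,Y), (21,X), (22,X), (24,X), (24,Y), (26,X), (31,Y), (32,Y), (34,Y)
ranks: 16->1, 21->2, 22->3, 24->4.5, 24->4.5, 26->6, 31->7, 32->8, 34->9
Step 2: Rank sum for X: R1 = 2 + 3 + 4.5 + 6 = 15.5.
Step 3: U_X = R1 - n1(n1+1)/2 = 15.5 - 4*5/2 = 15.5 - 10 = 5.5.
       U_Y = n1*n2 - U_X = 20 - 5.5 = 14.5.
Step 4: Ties are present, so use the tie-corrected normal approximation (with continuity correction) for the p-value.
Step 5: p-value = 0.325163; compare to alpha = 0.1. fail to reject H0.

U_X = 5.5, p = 0.325163, fail to reject H0 at alpha = 0.1.


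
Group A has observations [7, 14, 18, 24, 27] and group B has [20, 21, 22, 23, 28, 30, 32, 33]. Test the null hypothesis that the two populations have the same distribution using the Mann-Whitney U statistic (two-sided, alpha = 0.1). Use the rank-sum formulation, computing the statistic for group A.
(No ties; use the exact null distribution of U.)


Step 1: Combine and sort all 13 observations; assign midranks.
sorted (value, group): (7,X), (14,X), (18,X), (20,Y), (21,Y), (22,Y), (23,Y), (24,X), (27,X), (28,Y), (30,Y), (32,Y), (33,Y)
ranks: 7->1, 14->2, 18->3, 20->4, 21->5, 22->6, 23->7, 24->8, 27->9, 28->10, 30->11, 32->12, 33->13
Step 2: Rank sum for X: R1 = 1 + 2 + 3 + 8 + 9 = 23.
Step 3: U_X = R1 - n1(n1+1)/2 = 23 - 5*6/2 = 23 - 15 = 8.
       U_Y = n1*n2 - U_X = 40 - 8 = 32.
Step 4: No ties, so the exact null distribution of U (based on enumerating the C(13,5) = 1287 equally likely rank assignments) gives the two-sided p-value.
Step 5: p-value = 0.093240; compare to alpha = 0.1. reject H0.

U_X = 8, p = 0.093240, reject H0 at alpha = 0.1.


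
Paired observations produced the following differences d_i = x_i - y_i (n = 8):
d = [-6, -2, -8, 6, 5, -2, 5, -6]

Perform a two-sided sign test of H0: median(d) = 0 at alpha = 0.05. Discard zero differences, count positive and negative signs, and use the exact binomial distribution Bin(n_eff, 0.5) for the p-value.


Step 1: Discard zero differences. Original n = 8; n_eff = number of nonzero differences = 8.
Nonzero differences (with sign): -6, -2, -8, +6, +5, -2, +5, -6
Step 2: Count signs: positive = 3, negative = 5.
Step 3: Under H0: P(positive) = 0.5, so the number of positives S ~ Bin(8, 0.5).
Step 4: Two-sided exact p-value = sum of Bin(8,0.5) probabilities at or below the observed probability = 0.726562.
Step 5: alpha = 0.05. fail to reject H0.

n_eff = 8, pos = 3, neg = 5, p = 0.726562, fail to reject H0.


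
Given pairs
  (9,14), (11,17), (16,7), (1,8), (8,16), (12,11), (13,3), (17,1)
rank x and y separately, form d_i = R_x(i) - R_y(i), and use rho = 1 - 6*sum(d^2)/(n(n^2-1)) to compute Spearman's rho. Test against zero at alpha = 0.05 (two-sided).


Step 1: Rank x and y separately (midranks; no ties here).
rank(x): 9->3, 11->4, 16->7, 1->1, 8->2, 12->5, 13->6, 17->8
rank(y): 14->6, 17->8, 7->3, 8->4, 16->7, 11->5, 3->2, 1->1
Step 2: d_i = R_x(i) - R_y(i); compute d_i^2.
  (3-6)^2=9, (4-8)^2=16, (7-3)^2=16, (1-4)^2=9, (2-7)^2=25, (5-5)^2=0, (6-2)^2=16, (8-1)^2=49
sum(d^2) = 140.
Step 3: rho = 1 - 6*140 / (8*(8^2 - 1)) = 1 - 840/504 = -0.666667.
Step 4: Under H0, t = rho * sqrt((n-2)/(1-rho^2)) = -2.1909 ~ t(6).
Step 5: Two-sided p-value from the t-distribution with 6 df = 0.070988.
Step 6: alpha = 0.05. fail to reject H0.

rho = -0.6667, p = 0.070988, fail to reject H0 at alpha = 0.05.


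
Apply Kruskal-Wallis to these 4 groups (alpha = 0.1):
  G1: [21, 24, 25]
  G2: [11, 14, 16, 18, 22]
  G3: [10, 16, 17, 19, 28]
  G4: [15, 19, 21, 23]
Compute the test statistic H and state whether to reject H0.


Step 1: Combine all N = 17 observations and assign midranks.
sorted (value, group, rank): (10,G3,1), (11,G2,2), (14,G2,3), (15,G4,4), (16,G2,5.5), (16,G3,5.5), (17,G3,7), (18,G2,8), (19,G3,9.5), (19,G4,9.5), (21,G1,11.5), (21,G4,11.5), (22,G2,13), (23,G4,14), (24,G1,15), (25,G1,16), (28,G3,17)
Step 2: Sum ranks within each group.
R_1 = 42.5 (n_1 = 3)
R_2 = 31.5 (n_2 = 5)
R_3 = 40 (n_3 = 5)
R_4 = 39 (n_4 = 4)
Step 3: H = 12/(N(N+1)) * sum(R_i^2/n_i) - 3(N+1)
     = 12/(17*18) * (42.5^2/3 + 31.5^2/5 + 40^2/5 + 39^2/4) - 3*18
     = 0.039216 * 1500.78 - 54
     = 4.854248.
Step 4: Ties present; correction factor C = 1 - 18/(17^3 - 17) = 0.996324. Corrected H = 4.854248 / 0.996324 = 4.872161.
Step 5: Under H0, H ~ chi^2(3); p-value = 0.181401.
Step 6: alpha = 0.1. fail to reject H0.

H = 4.8722, df = 3, p = 0.181401, fail to reject H0.


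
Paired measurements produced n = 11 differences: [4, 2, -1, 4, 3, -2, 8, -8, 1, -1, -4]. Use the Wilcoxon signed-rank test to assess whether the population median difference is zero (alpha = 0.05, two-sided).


Step 1: Drop any zero differences (none here) and take |d_i|.
|d| = [4, 2, 1, 4, 3, 2, 8, 8, 1, 1, 4]
Step 2: Midrank |d_i| (ties get averaged ranks).
ranks: |4|->8, |2|->4.5, |1|->2, |4|->8, |3|->6, |2|->4.5, |8|->10.5, |8|->10.5, |1|->2, |1|->2, |4|->8
Step 3: Attach original signs; sum ranks with positive sign and with negative sign.
W+ = 8 + 4.5 + 8 + 6 + 10.5 + 2 = 39
W- = 2 + 4.5 + 10.5 + 2 + 8 = 27
(Check: W+ + W- = 66 should equal n(n+1)/2 = 66.)
Step 4: Test statistic W = min(W+, W-) = 27.
Step 5: Ties in |d|, so use the tie-corrected normal approximation.
        E[W] = n(n+1)/4 = 11*12/4 = 33.
        Tie groups: |d|=1 (t=3), |d|=2 (t=2), |d|=4 (t=3), |d|=8 (t=2); sum(t^3 - t) = 60.
        Var[W] = n(n+1)(2n+1)/24 - sum(t^3-t)/48 = 3036/24 - 60/48 = 125.25.
        z = (W - E[W]) / sqrt(Var[W]) = (27 - 33) / 11.1915 = -0.5361.
        Two-sided p = 2*Phi(z) = 0.591875.
Step 6: alpha = 0.05. fail to reject H0.

W+ = 39, W- = 27, W = min = 27, p = 0.591875, fail to reject H0.


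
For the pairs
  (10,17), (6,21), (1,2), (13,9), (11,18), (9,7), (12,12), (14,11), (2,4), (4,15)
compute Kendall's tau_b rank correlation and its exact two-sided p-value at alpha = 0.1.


Step 1: Enumerate the 45 unordered pairs (i,j) with i<j and classify each by sign(x_j-x_i) * sign(y_j-y_i).
  (1,2):dx=-4,dy=+4->D; (1,3):dx=-9,dy=-15->C; (1,4):dx=+3,dy=-8->D; (1,5):dx=+1,dy=+1->C
  (1,6):dx=-1,dy=-10->C; (1,7):dx=+2,dy=-5->D; (1,8):dx=+4,dy=-6->D; (1,9):dx=-8,dy=-13->C
  (1,10):dx=-6,dy=-2->C; (2,3):dx=-5,dy=-19->C; (2,4):dx=+7,dy=-12->D; (2,5):dx=+5,dy=-3->D
  (2,6):dx=+3,dy=-14->D; (2,7):dx=+6,dy=-9->D; (2,8):dx=+8,dy=-10->D; (2,9):dx=-4,dy=-17->C
  (2,10):dx=-2,dy=-6->C; (3,4):dx=+12,dy=+7->C; (3,5):dx=+10,dy=+16->C; (3,6):dx=+8,dy=+5->C
  (3,7):dx=+11,dy=+10->C; (3,8):dx=+13,dy=+9->C; (3,9):dx=+1,dy=+2->C; (3,10):dx=+3,dy=+13->C
  (4,5):dx=-2,dy=+9->D; (4,6):dx=-4,dy=-2->C; (4,7):dx=-1,dy=+3->D; (4,8):dx=+1,dy=+2->C
  (4,9):dx=-11,dy=-5->C; (4,10):dx=-9,dy=+6->D; (5,6):dx=-2,dy=-11->C; (5,7):dx=+1,dy=-6->D
  (5,8):dx=+3,dy=-7->D; (5,9):dx=-9,dy=-14->C; (5,10):dx=-7,dy=-3->C; (6,7):dx=+3,dy=+5->C
  (6,8):dx=+5,dy=+4->C; (6,9):dx=-7,dy=-3->C; (6,10):dx=-5,dy=+8->D; (7,8):dx=+2,dy=-1->D
  (7,9):dx=-10,dy=-8->C; (7,10):dx=-8,dy=+3->D; (8,9):dx=-12,dy=-7->C; (8,10):dx=-10,dy=+4->D
  (9,10):dx=+2,dy=+11->C
Step 2: C = 27, D = 18, total pairs = 45.
Step 3: tau = (C - D)/(n(n-1)/2) = (27 - 18)/45 = 0.200000.
Step 4: Exact two-sided p-value (enumerate n! = 3628800 permutations of y under H0): p = 0.484313.
Step 5: alpha = 0.1. fail to reject H0.

tau_b = 0.2000 (C=27, D=18), p = 0.484313, fail to reject H0.


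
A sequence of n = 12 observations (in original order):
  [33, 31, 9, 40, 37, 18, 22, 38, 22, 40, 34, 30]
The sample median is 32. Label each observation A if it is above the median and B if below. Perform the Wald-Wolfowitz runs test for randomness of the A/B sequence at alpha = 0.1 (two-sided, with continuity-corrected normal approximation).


Step 1: Compute median = 32; label A = above, B = below.
Labels in order: ABBAABBABAAB  (n_A = 6, n_B = 6)
Step 2: Count runs R = 8.
Step 3: Under H0 (random ordering), E[R] = 2*n_A*n_B/(n_A+n_B) + 1 = 2*6*6/12 + 1 = 7.0000.
        Var[R] = 2*n_A*n_B*(2*n_A*n_B - n_A - n_B) / ((n_A+n_B)^2 * (n_A+n_B-1)) = 4320/1584 = 2.7273.
        SD[R] = 1.6514.
Step 4: Continuity-corrected z = (R - 0.5 - E[R]) / SD[R] = (8 - 0.5 - 7.0000) / 1.6514 = 0.3028.
Step 5: Two-sided p-value via normal approximation = 2*(1 - Phi(|z|)) = 0.762069.
Step 6: alpha = 0.1. fail to reject H0.

R = 8, z = 0.3028, p = 0.762069, fail to reject H0.


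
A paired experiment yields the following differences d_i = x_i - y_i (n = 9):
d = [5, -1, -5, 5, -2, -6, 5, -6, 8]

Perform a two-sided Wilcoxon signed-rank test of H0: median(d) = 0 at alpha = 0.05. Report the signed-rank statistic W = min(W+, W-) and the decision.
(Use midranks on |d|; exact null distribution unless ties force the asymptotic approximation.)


Step 1: Drop any zero differences (none here) and take |d_i|.
|d| = [5, 1, 5, 5, 2, 6, 5, 6, 8]
Step 2: Midrank |d_i| (ties get averaged ranks).
ranks: |5|->4.5, |1|->1, |5|->4.5, |5|->4.5, |2|->2, |6|->7.5, |5|->4.5, |6|->7.5, |8|->9
Step 3: Attach original signs; sum ranks with positive sign and with negative sign.
W+ = 4.5 + 4.5 + 4.5 + 9 = 22.5
W- = 1 + 4.5 + 2 + 7.5 + 7.5 = 22.5
(Check: W+ + W- = 45 should equal n(n+1)/2 = 45.)
Step 4: Test statistic W = min(W+, W-) = 22.5.
Step 5: Ties in |d|, so use the tie-corrected normal approximation.
        E[W] = n(n+1)/4 = 9*10/4 = 22.5.
        Tie groups: |d|=5 (t=4), |d|=6 (t=2); sum(t^3 - t) = 66.
        Var[W] = n(n+1)(2n+1)/24 - sum(t^3-t)/48 = 1710/24 - 66/48 = 69.875.
        z = (W - E[W]) / sqrt(Var[W]) = (22.5 - 22.5) / 8.3591 = 0.0000.
        Two-sided p = 2*Phi(z) = 1.000000.
Step 6: alpha = 0.05. fail to reject H0.

W+ = 22.5, W- = 22.5, W = min = 22.5, p = 1.000000, fail to reject H0.


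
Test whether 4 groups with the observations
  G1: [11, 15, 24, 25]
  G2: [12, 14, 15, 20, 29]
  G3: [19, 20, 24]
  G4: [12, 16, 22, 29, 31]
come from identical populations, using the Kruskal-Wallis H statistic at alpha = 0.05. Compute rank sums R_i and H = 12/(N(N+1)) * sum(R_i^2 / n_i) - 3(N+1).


Step 1: Combine all N = 17 observations and assign midranks.
sorted (value, group, rank): (11,G1,1), (12,G2,2.5), (12,G4,2.5), (14,G2,4), (15,G1,5.5), (15,G2,5.5), (16,G4,7), (19,G3,8), (20,G2,9.5), (20,G3,9.5), (22,G4,11), (24,G1,12.5), (24,G3,12.5), (25,G1,14), (29,G2,15.5), (29,G4,15.5), (31,G4,17)
Step 2: Sum ranks within each group.
R_1 = 33 (n_1 = 4)
R_2 = 37 (n_2 = 5)
R_3 = 30 (n_3 = 3)
R_4 = 53 (n_4 = 5)
Step 3: H = 12/(N(N+1)) * sum(R_i^2/n_i) - 3(N+1)
     = 12/(17*18) * (33^2/4 + 37^2/5 + 30^2/3 + 53^2/5) - 3*18
     = 0.039216 * 1407.85 - 54
     = 1.209804.
Step 4: Ties present; correction factor C = 1 - 30/(17^3 - 17) = 0.993873. Corrected H = 1.209804 / 0.993873 = 1.217263.
Step 5: Under H0, H ~ chi^2(3); p-value = 0.748867.
Step 6: alpha = 0.05. fail to reject H0.

H = 1.2173, df = 3, p = 0.748867, fail to reject H0.


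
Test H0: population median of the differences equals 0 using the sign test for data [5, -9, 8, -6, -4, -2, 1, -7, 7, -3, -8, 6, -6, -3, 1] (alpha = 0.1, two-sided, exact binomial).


Step 1: Discard zero differences. Original n = 15; n_eff = number of nonzero differences = 15.
Nonzero differences (with sign): +5, -9, +8, -6, -4, -2, +1, -7, +7, -3, -8, +6, -6, -3, +1
Step 2: Count signs: positive = 6, negative = 9.
Step 3: Under H0: P(positive) = 0.5, so the number of positives S ~ Bin(15, 0.5).
Step 4: Two-sided exact p-value = sum of Bin(15,0.5) probabilities at or below the observed probability = 0.607239.
Step 5: alpha = 0.1. fail to reject H0.

n_eff = 15, pos = 6, neg = 9, p = 0.607239, fail to reject H0.


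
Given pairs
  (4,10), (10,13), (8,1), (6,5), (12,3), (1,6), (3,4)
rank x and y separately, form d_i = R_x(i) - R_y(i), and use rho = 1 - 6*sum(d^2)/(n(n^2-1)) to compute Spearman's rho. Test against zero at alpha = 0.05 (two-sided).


Step 1: Rank x and y separately (midranks; no ties here).
rank(x): 4->3, 10->6, 8->5, 6->4, 12->7, 1->1, 3->2
rank(y): 10->6, 13->7, 1->1, 5->4, 3->2, 6->5, 4->3
Step 2: d_i = R_x(i) - R_y(i); compute d_i^2.
  (3-6)^2=9, (6-7)^2=1, (5-1)^2=16, (4-4)^2=0, (7-2)^2=25, (1-5)^2=16, (2-3)^2=1
sum(d^2) = 68.
Step 3: rho = 1 - 6*68 / (7*(7^2 - 1)) = 1 - 408/336 = -0.214286.
Step 4: Under H0, t = rho * sqrt((n-2)/(1-rho^2)) = -0.4906 ~ t(5).
Step 5: Two-sided p-value from the t-distribution with 5 df = 0.644512.
Step 6: alpha = 0.05. fail to reject H0.

rho = -0.2143, p = 0.644512, fail to reject H0 at alpha = 0.05.


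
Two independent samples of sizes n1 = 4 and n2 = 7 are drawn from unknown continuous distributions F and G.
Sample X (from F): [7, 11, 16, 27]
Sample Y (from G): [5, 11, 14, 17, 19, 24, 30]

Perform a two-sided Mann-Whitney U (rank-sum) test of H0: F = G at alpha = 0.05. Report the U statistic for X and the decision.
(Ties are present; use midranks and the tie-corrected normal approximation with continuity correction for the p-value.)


Step 1: Combine and sort all 11 observations; assign midranks.
sorted (value, group): (5,Y), (7,X), (11,X), (11,Y), (14,Y), (16,X), (17,Y), (19,Y), (24,Y), (27,X), (30,Y)
ranks: 5->1, 7->2, 11->3.5, 11->3.5, 14->5, 16->6, 17->7, 19->8, 24->9, 27->10, 30->11
Step 2: Rank sum for X: R1 = 2 + 3.5 + 6 + 10 = 21.5.
Step 3: U_X = R1 - n1(n1+1)/2 = 21.5 - 4*5/2 = 21.5 - 10 = 11.5.
       U_Y = n1*n2 - U_X = 28 - 11.5 = 16.5.
Step 4: Ties are present, so use the tie-corrected normal approximation (with continuity correction) for the p-value.
Step 5: p-value = 0.704817; compare to alpha = 0.05. fail to reject H0.

U_X = 11.5, p = 0.704817, fail to reject H0 at alpha = 0.05.


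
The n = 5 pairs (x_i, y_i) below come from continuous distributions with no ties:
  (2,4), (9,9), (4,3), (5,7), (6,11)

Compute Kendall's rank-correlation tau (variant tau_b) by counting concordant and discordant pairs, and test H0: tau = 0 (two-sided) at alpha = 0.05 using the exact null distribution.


Step 1: Enumerate the 10 unordered pairs (i,j) with i<j and classify each by sign(x_j-x_i) * sign(y_j-y_i).
  (1,2):dx=+7,dy=+5->C; (1,3):dx=+2,dy=-1->D; (1,4):dx=+3,dy=+3->C; (1,5):dx=+4,dy=+7->C
  (2,3):dx=-5,dy=-6->C; (2,4):dx=-4,dy=-2->C; (2,5):dx=-3,dy=+2->D; (3,4):dx=+1,dy=+4->C
  (3,5):dx=+2,dy=+8->C; (4,5):dx=+1,dy=+4->C
Step 2: C = 8, D = 2, total pairs = 10.
Step 3: tau = (C - D)/(n(n-1)/2) = (8 - 2)/10 = 0.600000.
Step 4: Exact two-sided p-value (enumerate n! = 120 permutations of y under H0): p = 0.233333.
Step 5: alpha = 0.05. fail to reject H0.

tau_b = 0.6000 (C=8, D=2), p = 0.233333, fail to reject H0.


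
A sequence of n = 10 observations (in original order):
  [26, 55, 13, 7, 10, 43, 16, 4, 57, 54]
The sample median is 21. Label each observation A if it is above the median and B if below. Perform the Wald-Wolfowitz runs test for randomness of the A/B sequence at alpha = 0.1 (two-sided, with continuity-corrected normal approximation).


Step 1: Compute median = 21; label A = above, B = below.
Labels in order: AABBBABBAA  (n_A = 5, n_B = 5)
Step 2: Count runs R = 5.
Step 3: Under H0 (random ordering), E[R] = 2*n_A*n_B/(n_A+n_B) + 1 = 2*5*5/10 + 1 = 6.0000.
        Var[R] = 2*n_A*n_B*(2*n_A*n_B - n_A - n_B) / ((n_A+n_B)^2 * (n_A+n_B-1)) = 2000/900 = 2.2222.
        SD[R] = 1.4907.
Step 4: Continuity-corrected z = (R + 0.5 - E[R]) / SD[R] = (5 + 0.5 - 6.0000) / 1.4907 = -0.3354.
Step 5: Two-sided p-value via normal approximation = 2*(1 - Phi(|z|)) = 0.737316.
Step 6: alpha = 0.1. fail to reject H0.

R = 5, z = -0.3354, p = 0.737316, fail to reject H0.


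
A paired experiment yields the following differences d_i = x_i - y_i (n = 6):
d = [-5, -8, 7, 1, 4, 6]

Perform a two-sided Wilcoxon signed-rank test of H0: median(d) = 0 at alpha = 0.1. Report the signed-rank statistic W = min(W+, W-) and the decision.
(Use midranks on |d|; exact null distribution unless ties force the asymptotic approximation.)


Step 1: Drop any zero differences (none here) and take |d_i|.
|d| = [5, 8, 7, 1, 4, 6]
Step 2: Midrank |d_i| (ties get averaged ranks).
ranks: |5|->3, |8|->6, |7|->5, |1|->1, |4|->2, |6|->4
Step 3: Attach original signs; sum ranks with positive sign and with negative sign.
W+ = 5 + 1 + 2 + 4 = 12
W- = 3 + 6 = 9
(Check: W+ + W- = 21 should equal n(n+1)/2 = 21.)
Step 4: Test statistic W = min(W+, W-) = 9.
Step 5: No ties, so the exact null distribution over the 2^6 = 64 sign assignments gives the two-sided p-value = 0.843750.
Step 6: alpha = 0.1. fail to reject H0.

W+ = 12, W- = 9, W = min = 9, p = 0.843750, fail to reject H0.


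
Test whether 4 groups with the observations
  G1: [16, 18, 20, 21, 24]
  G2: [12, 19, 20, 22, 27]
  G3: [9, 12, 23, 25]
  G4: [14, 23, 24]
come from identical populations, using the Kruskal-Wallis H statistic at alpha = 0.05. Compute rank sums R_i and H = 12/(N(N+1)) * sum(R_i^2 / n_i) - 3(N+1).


Step 1: Combine all N = 17 observations and assign midranks.
sorted (value, group, rank): (9,G3,1), (12,G2,2.5), (12,G3,2.5), (14,G4,4), (16,G1,5), (18,G1,6), (19,G2,7), (20,G1,8.5), (20,G2,8.5), (21,G1,10), (22,G2,11), (23,G3,12.5), (23,G4,12.5), (24,G1,14.5), (24,G4,14.5), (25,G3,16), (27,G2,17)
Step 2: Sum ranks within each group.
R_1 = 44 (n_1 = 5)
R_2 = 46 (n_2 = 5)
R_3 = 32 (n_3 = 4)
R_4 = 31 (n_4 = 3)
Step 3: H = 12/(N(N+1)) * sum(R_i^2/n_i) - 3(N+1)
     = 12/(17*18) * (44^2/5 + 46^2/5 + 32^2/4 + 31^2/3) - 3*18
     = 0.039216 * 1386.73 - 54
     = 0.381699.
Step 4: Ties present; correction factor C = 1 - 24/(17^3 - 17) = 0.995098. Corrected H = 0.381699 / 0.995098 = 0.383580.
Step 5: Under H0, H ~ chi^2(3); p-value = 0.943613.
Step 6: alpha = 0.05. fail to reject H0.

H = 0.3836, df = 3, p = 0.943613, fail to reject H0.


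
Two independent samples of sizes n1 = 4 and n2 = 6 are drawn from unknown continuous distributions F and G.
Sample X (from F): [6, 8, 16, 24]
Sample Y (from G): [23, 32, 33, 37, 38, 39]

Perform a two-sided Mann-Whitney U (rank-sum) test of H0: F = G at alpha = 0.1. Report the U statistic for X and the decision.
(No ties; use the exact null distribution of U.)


Step 1: Combine and sort all 10 observations; assign midranks.
sorted (value, group): (6,X), (8,X), (16,X), (23,Y), (24,X), (32,Y), (33,Y), (37,Y), (38,Y), (39,Y)
ranks: 6->1, 8->2, 16->3, 23->4, 24->5, 32->6, 33->7, 37->8, 38->9, 39->10
Step 2: Rank sum for X: R1 = 1 + 2 + 3 + 5 = 11.
Step 3: U_X = R1 - n1(n1+1)/2 = 11 - 4*5/2 = 11 - 10 = 1.
       U_Y = n1*n2 - U_X = 24 - 1 = 23.
Step 4: No ties, so the exact null distribution of U (based on enumerating the C(10,4) = 210 equally likely rank assignments) gives the two-sided p-value.
Step 5: p-value = 0.019048; compare to alpha = 0.1. reject H0.

U_X = 1, p = 0.019048, reject H0 at alpha = 0.1.


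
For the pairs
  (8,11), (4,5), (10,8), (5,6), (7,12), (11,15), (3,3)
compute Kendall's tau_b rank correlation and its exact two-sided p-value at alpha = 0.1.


Step 1: Enumerate the 21 unordered pairs (i,j) with i<j and classify each by sign(x_j-x_i) * sign(y_j-y_i).
  (1,2):dx=-4,dy=-6->C; (1,3):dx=+2,dy=-3->D; (1,4):dx=-3,dy=-5->C; (1,5):dx=-1,dy=+1->D
  (1,6):dx=+3,dy=+4->C; (1,7):dx=-5,dy=-8->C; (2,3):dx=+6,dy=+3->C; (2,4):dx=+1,dy=+1->C
  (2,5):dx=+3,dy=+7->C; (2,6):dx=+7,dy=+10->C; (2,7):dx=-1,dy=-2->C; (3,4):dx=-5,dy=-2->C
  (3,5):dx=-3,dy=+4->D; (3,6):dx=+1,dy=+7->C; (3,7):dx=-7,dy=-5->C; (4,5):dx=+2,dy=+6->C
  (4,6):dx=+6,dy=+9->C; (4,7):dx=-2,dy=-3->C; (5,6):dx=+4,dy=+3->C; (5,7):dx=-4,dy=-9->C
  (6,7):dx=-8,dy=-12->C
Step 2: C = 18, D = 3, total pairs = 21.
Step 3: tau = (C - D)/(n(n-1)/2) = (18 - 3)/21 = 0.714286.
Step 4: Exact two-sided p-value (enumerate n! = 5040 permutations of y under H0): p = 0.030159.
Step 5: alpha = 0.1. reject H0.

tau_b = 0.7143 (C=18, D=3), p = 0.030159, reject H0.


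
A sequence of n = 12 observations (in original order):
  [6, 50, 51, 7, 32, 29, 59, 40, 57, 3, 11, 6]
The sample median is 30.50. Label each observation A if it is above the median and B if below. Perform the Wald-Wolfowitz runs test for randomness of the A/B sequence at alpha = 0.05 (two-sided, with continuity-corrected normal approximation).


Step 1: Compute median = 30.50; label A = above, B = below.
Labels in order: BAABABAAABBB  (n_A = 6, n_B = 6)
Step 2: Count runs R = 7.
Step 3: Under H0 (random ordering), E[R] = 2*n_A*n_B/(n_A+n_B) + 1 = 2*6*6/12 + 1 = 7.0000.
        Var[R] = 2*n_A*n_B*(2*n_A*n_B - n_A - n_B) / ((n_A+n_B)^2 * (n_A+n_B-1)) = 4320/1584 = 2.7273.
        SD[R] = 1.6514.
Step 4: R = E[R], so z = 0 with no continuity correction.
Step 5: Two-sided p-value via normal approximation = 2*(1 - Phi(|z|)) = 1.000000.
Step 6: alpha = 0.05. fail to reject H0.

R = 7, z = 0.0000, p = 1.000000, fail to reject H0.


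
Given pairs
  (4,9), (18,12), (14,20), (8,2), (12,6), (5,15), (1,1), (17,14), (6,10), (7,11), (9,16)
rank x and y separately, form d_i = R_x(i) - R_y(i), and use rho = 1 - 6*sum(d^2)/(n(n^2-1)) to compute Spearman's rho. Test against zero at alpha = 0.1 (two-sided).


Step 1: Rank x and y separately (midranks; no ties here).
rank(x): 4->2, 18->11, 14->9, 8->6, 12->8, 5->3, 1->1, 17->10, 6->4, 7->5, 9->7
rank(y): 9->4, 12->7, 20->11, 2->2, 6->3, 15->9, 1->1, 14->8, 10->5, 11->6, 16->10
Step 2: d_i = R_x(i) - R_y(i); compute d_i^2.
  (2-4)^2=4, (11-7)^2=16, (9-11)^2=4, (6-2)^2=16, (8-3)^2=25, (3-9)^2=36, (1-1)^2=0, (10-8)^2=4, (4-5)^2=1, (5-6)^2=1, (7-10)^2=9
sum(d^2) = 116.
Step 3: rho = 1 - 6*116 / (11*(11^2 - 1)) = 1 - 696/1320 = 0.472727.
Step 4: Under H0, t = rho * sqrt((n-2)/(1-rho^2)) = 1.6094 ~ t(9).
Step 5: Two-sided p-value from the t-distribution with 9 df = 0.141999.
Step 6: alpha = 0.1. fail to reject H0.

rho = 0.4727, p = 0.141999, fail to reject H0 at alpha = 0.1.


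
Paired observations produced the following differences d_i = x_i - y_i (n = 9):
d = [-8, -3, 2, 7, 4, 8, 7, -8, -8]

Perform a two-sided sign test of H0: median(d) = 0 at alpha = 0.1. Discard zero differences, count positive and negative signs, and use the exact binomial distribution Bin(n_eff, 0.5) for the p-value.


Step 1: Discard zero differences. Original n = 9; n_eff = number of nonzero differences = 9.
Nonzero differences (with sign): -8, -3, +2, +7, +4, +8, +7, -8, -8
Step 2: Count signs: positive = 5, negative = 4.
Step 3: Under H0: P(positive) = 0.5, so the number of positives S ~ Bin(9, 0.5).
Step 4: Two-sided exact p-value = sum of Bin(9,0.5) probabilities at or below the observed probability = 1.000000.
Step 5: alpha = 0.1. fail to reject H0.

n_eff = 9, pos = 5, neg = 4, p = 1.000000, fail to reject H0.


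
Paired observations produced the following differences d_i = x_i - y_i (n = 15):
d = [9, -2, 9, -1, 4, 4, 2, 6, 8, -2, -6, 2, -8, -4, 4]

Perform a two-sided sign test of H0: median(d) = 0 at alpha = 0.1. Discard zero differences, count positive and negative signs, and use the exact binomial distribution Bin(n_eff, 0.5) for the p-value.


Step 1: Discard zero differences. Original n = 15; n_eff = number of nonzero differences = 15.
Nonzero differences (with sign): +9, -2, +9, -1, +4, +4, +2, +6, +8, -2, -6, +2, -8, -4, +4
Step 2: Count signs: positive = 9, negative = 6.
Step 3: Under H0: P(positive) = 0.5, so the number of positives S ~ Bin(15, 0.5).
Step 4: Two-sided exact p-value = sum of Bin(15,0.5) probabilities at or below the observed probability = 0.607239.
Step 5: alpha = 0.1. fail to reject H0.

n_eff = 15, pos = 9, neg = 6, p = 0.607239, fail to reject H0.


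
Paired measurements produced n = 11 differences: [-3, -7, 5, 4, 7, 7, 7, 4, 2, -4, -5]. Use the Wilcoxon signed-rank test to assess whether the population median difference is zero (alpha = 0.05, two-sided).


Step 1: Drop any zero differences (none here) and take |d_i|.
|d| = [3, 7, 5, 4, 7, 7, 7, 4, 2, 4, 5]
Step 2: Midrank |d_i| (ties get averaged ranks).
ranks: |3|->2, |7|->9.5, |5|->6.5, |4|->4, |7|->9.5, |7|->9.5, |7|->9.5, |4|->4, |2|->1, |4|->4, |5|->6.5
Step 3: Attach original signs; sum ranks with positive sign and with negative sign.
W+ = 6.5 + 4 + 9.5 + 9.5 + 9.5 + 4 + 1 = 44
W- = 2 + 9.5 + 4 + 6.5 = 22
(Check: W+ + W- = 66 should equal n(n+1)/2 = 66.)
Step 4: Test statistic W = min(W+, W-) = 22.
Step 5: Ties in |d|, so use the tie-corrected normal approximation.
        E[W] = n(n+1)/4 = 11*12/4 = 33.
        Tie groups: |d|=4 (t=3), |d|=5 (t=2), |d|=7 (t=4); sum(t^3 - t) = 90.
        Var[W] = n(n+1)(2n+1)/24 - sum(t^3-t)/48 = 3036/24 - 90/48 = 124.625.
        z = (W - E[W]) / sqrt(Var[W]) = (22 - 33) / 11.1636 = -0.9853.
        Two-sided p = 2*Phi(z) = 0.324453.
Step 6: alpha = 0.05. fail to reject H0.

W+ = 44, W- = 22, W = min = 22, p = 0.324453, fail to reject H0.


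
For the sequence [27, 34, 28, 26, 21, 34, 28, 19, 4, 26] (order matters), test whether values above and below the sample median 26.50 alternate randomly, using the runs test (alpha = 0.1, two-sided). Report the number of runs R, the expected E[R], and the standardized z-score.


Step 1: Compute median = 26.50; label A = above, B = below.
Labels in order: AAABBAABBB  (n_A = 5, n_B = 5)
Step 2: Count runs R = 4.
Step 3: Under H0 (random ordering), E[R] = 2*n_A*n_B/(n_A+n_B) + 1 = 2*5*5/10 + 1 = 6.0000.
        Var[R] = 2*n_A*n_B*(2*n_A*n_B - n_A - n_B) / ((n_A+n_B)^2 * (n_A+n_B-1)) = 2000/900 = 2.2222.
        SD[R] = 1.4907.
Step 4: Continuity-corrected z = (R + 0.5 - E[R]) / SD[R] = (4 + 0.5 - 6.0000) / 1.4907 = -1.0062.
Step 5: Two-sided p-value via normal approximation = 2*(1 - Phi(|z|)) = 0.314305.
Step 6: alpha = 0.1. fail to reject H0.

R = 4, z = -1.0062, p = 0.314305, fail to reject H0.


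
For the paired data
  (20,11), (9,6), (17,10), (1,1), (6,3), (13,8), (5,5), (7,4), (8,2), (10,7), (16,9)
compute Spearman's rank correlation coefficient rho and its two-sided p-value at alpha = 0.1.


Step 1: Rank x and y separately (midranks; no ties here).
rank(x): 20->11, 9->6, 17->10, 1->1, 6->3, 13->8, 5->2, 7->4, 8->5, 10->7, 16->9
rank(y): 11->11, 6->6, 10->10, 1->1, 3->3, 8->8, 5->5, 4->4, 2->2, 7->7, 9->9
Step 2: d_i = R_x(i) - R_y(i); compute d_i^2.
  (11-11)^2=0, (6-6)^2=0, (10-10)^2=0, (1-1)^2=0, (3-3)^2=0, (8-8)^2=0, (2-5)^2=9, (4-4)^2=0, (5-2)^2=9, (7-7)^2=0, (9-9)^2=0
sum(d^2) = 18.
Step 3: rho = 1 - 6*18 / (11*(11^2 - 1)) = 1 - 108/1320 = 0.918182.
Step 4: Under H0, t = rho * sqrt((n-2)/(1-rho^2)) = 6.9531 ~ t(9).
Step 5: Two-sided p-value from the t-distribution with 9 df = 0.000067.
Step 6: alpha = 0.1. reject H0.

rho = 0.9182, p = 0.000067, reject H0 at alpha = 0.1.


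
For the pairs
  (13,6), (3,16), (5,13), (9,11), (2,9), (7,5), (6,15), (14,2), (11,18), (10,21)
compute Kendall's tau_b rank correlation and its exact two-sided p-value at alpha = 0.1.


Step 1: Enumerate the 45 unordered pairs (i,j) with i<j and classify each by sign(x_j-x_i) * sign(y_j-y_i).
  (1,2):dx=-10,dy=+10->D; (1,3):dx=-8,dy=+7->D; (1,4):dx=-4,dy=+5->D; (1,5):dx=-11,dy=+3->D
  (1,6):dx=-6,dy=-1->C; (1,7):dx=-7,dy=+9->D; (1,8):dx=+1,dy=-4->D; (1,9):dx=-2,dy=+12->D
  (1,10):dx=-3,dy=+15->D; (2,3):dx=+2,dy=-3->D; (2,4):dx=+6,dy=-5->D; (2,5):dx=-1,dy=-7->C
  (2,6):dx=+4,dy=-11->D; (2,7):dx=+3,dy=-1->D; (2,8):dx=+11,dy=-14->D; (2,9):dx=+8,dy=+2->C
  (2,10):dx=+7,dy=+5->C; (3,4):dx=+4,dy=-2->D; (3,5):dx=-3,dy=-4->C; (3,6):dx=+2,dy=-8->D
  (3,7):dx=+1,dy=+2->C; (3,8):dx=+9,dy=-11->D; (3,9):dx=+6,dy=+5->C; (3,10):dx=+5,dy=+8->C
  (4,5):dx=-7,dy=-2->C; (4,6):dx=-2,dy=-6->C; (4,7):dx=-3,dy=+4->D; (4,8):dx=+5,dy=-9->D
  (4,9):dx=+2,dy=+7->C; (4,10):dx=+1,dy=+10->C; (5,6):dx=+5,dy=-4->D; (5,7):dx=+4,dy=+6->C
  (5,8):dx=+12,dy=-7->D; (5,9):dx=+9,dy=+9->C; (5,10):dx=+8,dy=+12->C; (6,7):dx=-1,dy=+10->D
  (6,8):dx=+7,dy=-3->D; (6,9):dx=+4,dy=+13->C; (6,10):dx=+3,dy=+16->C; (7,8):dx=+8,dy=-13->D
  (7,9):dx=+5,dy=+3->C; (7,10):dx=+4,dy=+6->C; (8,9):dx=-3,dy=+16->D; (8,10):dx=-4,dy=+19->D
  (9,10):dx=-1,dy=+3->D
Step 2: C = 19, D = 26, total pairs = 45.
Step 3: tau = (C - D)/(n(n-1)/2) = (19 - 26)/45 = -0.155556.
Step 4: Exact two-sided p-value (enumerate n! = 3628800 permutations of y under H0): p = 0.600654.
Step 5: alpha = 0.1. fail to reject H0.

tau_b = -0.1556 (C=19, D=26), p = 0.600654, fail to reject H0.


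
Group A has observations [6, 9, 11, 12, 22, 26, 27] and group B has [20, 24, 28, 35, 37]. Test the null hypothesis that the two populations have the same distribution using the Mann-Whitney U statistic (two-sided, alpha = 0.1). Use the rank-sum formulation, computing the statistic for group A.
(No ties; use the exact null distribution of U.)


Step 1: Combine and sort all 12 observations; assign midranks.
sorted (value, group): (6,X), (9,X), (11,X), (12,X), (20,Y), (22,X), (24,Y), (26,X), (27,X), (28,Y), (35,Y), (37,Y)
ranks: 6->1, 9->2, 11->3, 12->4, 20->5, 22->6, 24->7, 26->8, 27->9, 28->10, 35->11, 37->12
Step 2: Rank sum for X: R1 = 1 + 2 + 3 + 4 + 6 + 8 + 9 = 33.
Step 3: U_X = R1 - n1(n1+1)/2 = 33 - 7*8/2 = 33 - 28 = 5.
       U_Y = n1*n2 - U_X = 35 - 5 = 30.
Step 4: No ties, so the exact null distribution of U (based on enumerating the C(12,7) = 792 equally likely rank assignments) gives the two-sided p-value.
Step 5: p-value = 0.047980; compare to alpha = 0.1. reject H0.

U_X = 5, p = 0.047980, reject H0 at alpha = 0.1.


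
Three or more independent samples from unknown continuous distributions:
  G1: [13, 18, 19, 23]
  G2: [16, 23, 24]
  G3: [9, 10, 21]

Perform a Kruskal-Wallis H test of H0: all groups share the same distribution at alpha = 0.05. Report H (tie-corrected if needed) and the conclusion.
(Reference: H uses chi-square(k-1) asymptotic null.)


Step 1: Combine all N = 10 observations and assign midranks.
sorted (value, group, rank): (9,G3,1), (10,G3,2), (13,G1,3), (16,G2,4), (18,G1,5), (19,G1,6), (21,G3,7), (23,G1,8.5), (23,G2,8.5), (24,G2,10)
Step 2: Sum ranks within each group.
R_1 = 22.5 (n_1 = 4)
R_2 = 22.5 (n_2 = 3)
R_3 = 10 (n_3 = 3)
Step 3: H = 12/(N(N+1)) * sum(R_i^2/n_i) - 3(N+1)
     = 12/(10*11) * (22.5^2/4 + 22.5^2/3 + 10^2/3) - 3*11
     = 0.109091 * 328.646 - 33
     = 2.852273.
Step 4: Ties present; correction factor C = 1 - 6/(10^3 - 10) = 0.993939. Corrected H = 2.852273 / 0.993939 = 2.869665.
Step 5: Under H0, H ~ chi^2(2); p-value = 0.238155.
Step 6: alpha = 0.05. fail to reject H0.

H = 2.8697, df = 2, p = 0.238155, fail to reject H0.


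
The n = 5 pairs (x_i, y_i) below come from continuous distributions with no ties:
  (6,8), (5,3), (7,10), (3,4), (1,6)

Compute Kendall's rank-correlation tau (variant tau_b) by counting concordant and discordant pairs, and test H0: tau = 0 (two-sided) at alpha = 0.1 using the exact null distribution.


Step 1: Enumerate the 10 unordered pairs (i,j) with i<j and classify each by sign(x_j-x_i) * sign(y_j-y_i).
  (1,2):dx=-1,dy=-5->C; (1,3):dx=+1,dy=+2->C; (1,4):dx=-3,dy=-4->C; (1,5):dx=-5,dy=-2->C
  (2,3):dx=+2,dy=+7->C; (2,4):dx=-2,dy=+1->D; (2,5):dx=-4,dy=+3->D; (3,4):dx=-4,dy=-6->C
  (3,5):dx=-6,dy=-4->C; (4,5):dx=-2,dy=+2->D
Step 2: C = 7, D = 3, total pairs = 10.
Step 3: tau = (C - D)/(n(n-1)/2) = (7 - 3)/10 = 0.400000.
Step 4: Exact two-sided p-value (enumerate n! = 120 permutations of y under H0): p = 0.483333.
Step 5: alpha = 0.1. fail to reject H0.

tau_b = 0.4000 (C=7, D=3), p = 0.483333, fail to reject H0.


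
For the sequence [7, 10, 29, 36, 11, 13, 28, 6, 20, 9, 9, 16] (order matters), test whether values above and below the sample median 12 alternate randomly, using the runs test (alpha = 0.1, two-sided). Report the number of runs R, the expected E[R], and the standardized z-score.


Step 1: Compute median = 12; label A = above, B = below.
Labels in order: BBAABAABABBA  (n_A = 6, n_B = 6)
Step 2: Count runs R = 8.
Step 3: Under H0 (random ordering), E[R] = 2*n_A*n_B/(n_A+n_B) + 1 = 2*6*6/12 + 1 = 7.0000.
        Var[R] = 2*n_A*n_B*(2*n_A*n_B - n_A - n_B) / ((n_A+n_B)^2 * (n_A+n_B-1)) = 4320/1584 = 2.7273.
        SD[R] = 1.6514.
Step 4: Continuity-corrected z = (R - 0.5 - E[R]) / SD[R] = (8 - 0.5 - 7.0000) / 1.6514 = 0.3028.
Step 5: Two-sided p-value via normal approximation = 2*(1 - Phi(|z|)) = 0.762069.
Step 6: alpha = 0.1. fail to reject H0.

R = 8, z = 0.3028, p = 0.762069, fail to reject H0.
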